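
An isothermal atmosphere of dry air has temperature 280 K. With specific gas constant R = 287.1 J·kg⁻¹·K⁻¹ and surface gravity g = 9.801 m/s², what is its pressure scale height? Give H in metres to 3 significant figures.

H ≈ 8200 m

The scale height of an isothermal atmosphere is H = RT/g.
H = 287.1 × 280 / 9.801 = 80388/9.801 = 8202.0 m.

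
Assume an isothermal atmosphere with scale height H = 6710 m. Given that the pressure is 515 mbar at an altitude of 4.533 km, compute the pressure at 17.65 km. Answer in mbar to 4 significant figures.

P ≈ 72.92 mbar

Between two levels, P₂ = P₁ exp(−Δz/H) with Δz = z₂ − z₁.
Δz = 17650 − 4533.0 = 13117 m; Δz/H = 13117/6710.0 = 1.9548.
P₂ = 515 × exp(−1.9548) = 515 × 0.14159 = 72.919 mbar.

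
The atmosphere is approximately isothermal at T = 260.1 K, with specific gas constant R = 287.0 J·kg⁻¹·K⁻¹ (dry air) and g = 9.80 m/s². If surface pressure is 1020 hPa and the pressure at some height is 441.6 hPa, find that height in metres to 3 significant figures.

Scale height: H = RT/g = 287.0 × 260.1 / 9.80 = 7617.2 m.
Invert the barometric formula: z = H ln(P₀/P).
P₀/P = 1020/441.6 = 2.3098; ln(2.3098) = 0.83716.
z = 7617.2 × 0.83716 = 6376.8 m.

z ≈ 6380 m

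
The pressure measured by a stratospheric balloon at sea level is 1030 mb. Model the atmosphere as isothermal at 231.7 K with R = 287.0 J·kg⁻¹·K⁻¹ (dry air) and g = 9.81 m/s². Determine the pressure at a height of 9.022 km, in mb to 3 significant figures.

Scale height: H = RT/g = 287.0 × 231.7 / 9.81 = 6778.6 m.
Barometric formula: P = P₀ exp(−z/H).
z/H = 9022.0/6778.6 = 1.3310; exp(−1.3310) = 0.26421.
P = 1030 × 0.26421 = 272.14 mb.

P ≈ 272 mb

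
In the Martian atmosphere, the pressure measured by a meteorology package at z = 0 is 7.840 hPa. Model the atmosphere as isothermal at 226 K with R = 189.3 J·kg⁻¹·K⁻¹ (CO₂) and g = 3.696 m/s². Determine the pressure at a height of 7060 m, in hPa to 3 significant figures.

P ≈ 4.26 hPa

Scale height: H = RT/g = 189.3 × 226 / 3.696 = 11575 m.
Barometric formula: P = P₀ exp(−z/H).
z/H = 7060.0/11575 = 0.60994; exp(−0.60994) = 0.54338.
P = 7.840 × 0.54338 = 4.2601 hPa.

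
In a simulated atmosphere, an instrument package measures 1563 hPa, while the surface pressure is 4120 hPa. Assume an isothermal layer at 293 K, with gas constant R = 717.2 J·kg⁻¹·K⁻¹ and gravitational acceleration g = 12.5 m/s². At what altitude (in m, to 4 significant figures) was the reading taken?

z ≈ 16290 m

Scale height: H = RT/g = 717.2 × 293 / 12.5 = 16811 m.
Invert the barometric formula: z = H ln(P₀/P).
P₀/P = 4120/1563 = 2.6360; ln(2.6360) = 0.96926.
z = 16811 × 0.96926 = 16294 m.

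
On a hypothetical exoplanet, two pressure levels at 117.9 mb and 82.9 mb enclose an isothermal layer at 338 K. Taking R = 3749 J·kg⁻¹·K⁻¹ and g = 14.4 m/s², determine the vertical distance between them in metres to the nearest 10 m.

Δz ≈ 30990 m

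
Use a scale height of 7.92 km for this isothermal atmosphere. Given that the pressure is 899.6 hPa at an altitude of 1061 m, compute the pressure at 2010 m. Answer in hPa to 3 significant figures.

Between two levels, P₂ = P₁ exp(−Δz/H) with Δz = z₂ − z₁.
Δz = 2010.0 − 1061.0 = 949.00 m; Δz/H = 949.00/7920.0 = 0.11982.
P₂ = 899.6 × exp(−0.11982) = 899.6 × 0.88708 = 798.02 hPa.

P ≈ 798 hPa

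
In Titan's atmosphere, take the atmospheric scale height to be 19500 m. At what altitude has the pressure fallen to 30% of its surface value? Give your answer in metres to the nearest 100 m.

z ≈ 23500 m

Set P/P₀ = exp(−z/H) = 0.3, so z = −H ln(0.3).
−ln(0.3) = 1.2040; z = 19500 × 1.2040 = 23478 m.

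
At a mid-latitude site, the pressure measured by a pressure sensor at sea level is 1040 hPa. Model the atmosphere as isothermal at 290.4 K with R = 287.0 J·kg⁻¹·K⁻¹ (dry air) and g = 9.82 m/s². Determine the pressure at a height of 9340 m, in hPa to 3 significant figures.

Scale height: H = RT/g = 287.0 × 290.4 / 9.82 = 8487.3 m.
Barometric formula: P = P₀ exp(−z/H).
z/H = 9340.0/8487.3 = 1.1005; exp(−1.1005) = 0.33270.
P = 1040 × 0.33270 = 346.01 hPa.

P ≈ 346 hPa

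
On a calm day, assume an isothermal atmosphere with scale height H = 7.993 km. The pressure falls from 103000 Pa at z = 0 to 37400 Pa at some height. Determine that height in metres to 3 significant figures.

Invert the barometric formula: z = H ln(P₀/P).
P₀/P = 103000/37400 = 2.7540; ln(2.7540) = 1.0131.
z = 7993.0 × 1.0131 = 8097.7 m.

z ≈ 8100 m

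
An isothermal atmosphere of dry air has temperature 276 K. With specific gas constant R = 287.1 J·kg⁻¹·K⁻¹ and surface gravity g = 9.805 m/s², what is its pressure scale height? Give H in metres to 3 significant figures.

H ≈ 8080 m

The scale height of an isothermal atmosphere is H = RT/g.
H = 287.1 × 276 / 9.805 = 79240/9.805 = 8081.6 m.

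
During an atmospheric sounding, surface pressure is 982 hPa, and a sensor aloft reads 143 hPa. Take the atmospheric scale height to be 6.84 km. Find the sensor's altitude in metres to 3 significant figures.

z ≈ 13200 m

Invert the barometric formula: z = H ln(P₀/P).
P₀/P = 982/143 = 6.8671; ln(6.8671) = 1.9267.
z = 6840.0 × 1.9267 = 13179 m.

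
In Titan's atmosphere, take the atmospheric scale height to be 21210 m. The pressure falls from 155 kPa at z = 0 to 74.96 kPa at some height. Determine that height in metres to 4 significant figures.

z ≈ 15410 m

Invert the barometric formula: z = H ln(P₀/P).
P₀/P = 155/74.96 = 2.0678; ln(2.0678) = 0.72649.
z = 21210 × 0.72649 = 15409 m.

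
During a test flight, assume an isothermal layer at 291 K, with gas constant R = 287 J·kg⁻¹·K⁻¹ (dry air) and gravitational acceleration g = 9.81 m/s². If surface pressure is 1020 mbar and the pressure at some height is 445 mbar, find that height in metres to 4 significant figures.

z ≈ 7062 m

Scale height: H = RT/g = 287 × 291 / 9.81 = 8513.5 m.
Invert the barometric formula: z = H ln(P₀/P).
P₀/P = 1020/445 = 2.2921; ln(2.2921) = 0.82947.
z = 8513.5 × 0.82947 = 7061.7 m.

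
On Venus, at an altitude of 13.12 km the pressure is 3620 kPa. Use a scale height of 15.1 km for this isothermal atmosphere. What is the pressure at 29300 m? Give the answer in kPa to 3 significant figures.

P ≈ 1240 kPa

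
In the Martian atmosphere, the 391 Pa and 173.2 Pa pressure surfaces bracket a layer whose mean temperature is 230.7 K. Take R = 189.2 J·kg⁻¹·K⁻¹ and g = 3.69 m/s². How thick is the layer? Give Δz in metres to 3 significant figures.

Hypsometric equation: Δz = (R T̄/g) ln(P₁/P₂).
R T̄/g = 189.2 × 230.7 / 3.69 = 11829 m.
ln(391/173.2) = ln(2.2575) = 0.81426.
Δz = 11829 × 0.81426 = 9631.9 m.

Δz ≈ 9630 m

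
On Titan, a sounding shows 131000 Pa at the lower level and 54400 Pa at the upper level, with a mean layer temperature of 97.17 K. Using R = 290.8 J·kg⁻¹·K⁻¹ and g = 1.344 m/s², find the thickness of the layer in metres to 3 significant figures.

Δz ≈ 18500 m

Hypsometric equation: Δz = (R T̄/g) ln(P₁/P₂).
R T̄/g = 290.8 × 97.17 / 1.344 = 21025 m.
ln(131000/54400) = ln(2.4081) = 0.87884.
Δz = 21025 × 0.87884 = 18478 m.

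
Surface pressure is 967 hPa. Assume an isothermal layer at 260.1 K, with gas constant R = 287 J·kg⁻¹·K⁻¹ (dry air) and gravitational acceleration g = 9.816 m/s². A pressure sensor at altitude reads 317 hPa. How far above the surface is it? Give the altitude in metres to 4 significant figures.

Scale height: H = RT/g = 287 × 260.1 / 9.816 = 7604.8 m.
Invert the barometric formula: z = H ln(P₀/P).
P₀/P = 967/317 = 3.0505; ln(3.0505) = 1.1153.
z = 7604.8 × 1.1153 = 8481.6 m.

z ≈ 8482 m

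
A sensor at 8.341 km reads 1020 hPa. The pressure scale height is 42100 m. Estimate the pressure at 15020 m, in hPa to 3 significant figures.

P ≈ 870 hPa

Between two levels, P₂ = P₁ exp(−Δz/H) with Δz = z₂ − z₁.
Δz = 15020 − 8341.0 = 6679.0 m; Δz/H = 6679.0/42100 = 0.15865.
P₂ = 1020 × exp(−0.15865) = 1020 × 0.85329 = 870.36 hPa.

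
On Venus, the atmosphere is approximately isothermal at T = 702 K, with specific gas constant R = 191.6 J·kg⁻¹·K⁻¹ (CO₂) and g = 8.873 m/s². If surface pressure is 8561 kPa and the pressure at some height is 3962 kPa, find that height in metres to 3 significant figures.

Scale height: H = RT/g = 191.6 × 702 / 8.873 = 15159 m.
Invert the barometric formula: z = H ln(P₀/P).
P₀/P = 8561/3962 = 2.1608; ln(2.1608) = 0.77048.
z = 15159 × 0.77048 = 11680 m.

z ≈ 11700 m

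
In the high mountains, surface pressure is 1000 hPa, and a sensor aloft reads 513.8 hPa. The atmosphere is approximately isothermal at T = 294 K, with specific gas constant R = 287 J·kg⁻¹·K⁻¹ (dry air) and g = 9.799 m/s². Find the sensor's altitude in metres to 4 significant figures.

z ≈ 5734 m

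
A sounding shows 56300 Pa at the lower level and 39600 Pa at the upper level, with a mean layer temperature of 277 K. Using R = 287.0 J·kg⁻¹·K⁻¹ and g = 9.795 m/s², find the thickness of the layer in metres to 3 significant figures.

Hypsometric equation: Δz = (R T̄/g) ln(P₁/P₂).
R T̄/g = 287.0 × 277 / 9.795 = 8116.3 m.
ln(56300/39600) = ln(1.4217) = 0.35185.
Δz = 8116.3 × 0.35185 = 2855.7 m.

Δz ≈ 2860 m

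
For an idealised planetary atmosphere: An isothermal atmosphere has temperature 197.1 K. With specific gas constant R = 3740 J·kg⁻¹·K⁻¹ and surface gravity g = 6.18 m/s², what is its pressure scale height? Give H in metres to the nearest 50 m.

The scale height of an isothermal atmosphere is H = RT/g.
H = 3740 × 197.1 / 6.18 = 737150/6.18 = 119280 m.

H ≈ 119300 m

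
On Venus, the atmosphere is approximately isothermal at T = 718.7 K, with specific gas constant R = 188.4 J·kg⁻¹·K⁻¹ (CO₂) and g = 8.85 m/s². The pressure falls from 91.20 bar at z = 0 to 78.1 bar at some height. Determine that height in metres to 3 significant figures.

Scale height: H = RT/g = 188.4 × 718.7 / 8.85 = 15300 m.
Invert the barometric formula: z = H ln(P₀/P).
P₀/P = 91.20/78.1 = 1.1677; ln(1.1677) = 0.15504.
z = 15300 × 0.15504 = 2372.1 m.

z ≈ 2370 m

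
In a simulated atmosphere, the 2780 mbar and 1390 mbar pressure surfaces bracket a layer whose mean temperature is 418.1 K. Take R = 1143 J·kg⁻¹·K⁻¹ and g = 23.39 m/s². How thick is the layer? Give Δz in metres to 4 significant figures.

Δz ≈ 14160 m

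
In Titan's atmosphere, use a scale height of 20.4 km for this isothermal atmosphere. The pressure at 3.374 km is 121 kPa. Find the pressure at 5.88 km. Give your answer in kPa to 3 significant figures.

Between two levels, P₂ = P₁ exp(−Δz/H) with Δz = z₂ − z₁.
Δz = 5880.0 − 3374.0 = 2506.0 m; Δz/H = 2506.0/20400 = 0.12284.
P₂ = 121 × exp(−0.12284) = 121 × 0.88441 = 107.01 kPa.

P ≈ 107 kPa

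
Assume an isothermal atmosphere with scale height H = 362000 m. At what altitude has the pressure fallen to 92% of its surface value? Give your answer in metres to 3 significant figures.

z ≈ 30200 m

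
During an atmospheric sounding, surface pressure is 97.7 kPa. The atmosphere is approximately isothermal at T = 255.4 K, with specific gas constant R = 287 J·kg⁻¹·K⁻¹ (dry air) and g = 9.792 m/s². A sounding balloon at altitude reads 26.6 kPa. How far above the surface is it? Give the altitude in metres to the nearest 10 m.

z ≈ 9740 m

Scale height: H = RT/g = 287 × 255.4 / 9.792 = 7485.7 m.
Invert the barometric formula: z = H ln(P₀/P).
P₀/P = 97.7/26.6 = 3.6729; ln(3.6729) = 1.3010.
z = 7485.7 × 1.3010 = 9738.9 m.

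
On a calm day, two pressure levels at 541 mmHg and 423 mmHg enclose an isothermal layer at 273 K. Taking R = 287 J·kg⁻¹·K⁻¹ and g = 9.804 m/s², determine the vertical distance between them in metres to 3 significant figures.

Hypsometric equation: Δz = (R T̄/g) ln(P₁/P₂).
R T̄/g = 287 × 273 / 9.804 = 7991.7 m.
ln(541/423) = ln(1.2790) = 0.24608.
Δz = 7991.7 × 0.24608 = 1966.6 m.

Δz ≈ 1970 m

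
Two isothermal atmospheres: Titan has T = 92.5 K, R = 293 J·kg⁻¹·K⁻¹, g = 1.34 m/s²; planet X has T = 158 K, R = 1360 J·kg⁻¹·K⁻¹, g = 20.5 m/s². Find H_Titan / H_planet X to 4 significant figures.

H = RT/g for each body.
H_Titan = 293 × 92.5 / 1.34 = 20226 m.
H_planet X = 1360 × 158 / 20.5 = 10482 m.
H_Titan/H_planet X = 20226/10482 = 1.9296.

H_Titan/H_planet X ≈ 1.930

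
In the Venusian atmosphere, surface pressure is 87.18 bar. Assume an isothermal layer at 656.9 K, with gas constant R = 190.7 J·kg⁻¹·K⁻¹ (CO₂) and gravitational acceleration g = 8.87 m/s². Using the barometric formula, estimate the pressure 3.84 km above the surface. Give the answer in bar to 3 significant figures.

Scale height: H = RT/g = 190.7 × 656.9 / 8.87 = 14123 m.
Barometric formula: P = P₀ exp(−z/H).
z/H = 3840.0/14123 = 0.27190; exp(−0.27190) = 0.76193.
P = 87.18 × 0.76193 = 66.425 bar.

P ≈ 66.4 bar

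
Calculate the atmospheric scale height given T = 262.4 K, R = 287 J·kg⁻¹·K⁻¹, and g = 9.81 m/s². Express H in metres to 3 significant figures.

The scale height of an isothermal atmosphere is H = RT/g.
H = 287 × 262.4 / 9.81 = 75309/9.81 = 7676.8 m.

H ≈ 7680 m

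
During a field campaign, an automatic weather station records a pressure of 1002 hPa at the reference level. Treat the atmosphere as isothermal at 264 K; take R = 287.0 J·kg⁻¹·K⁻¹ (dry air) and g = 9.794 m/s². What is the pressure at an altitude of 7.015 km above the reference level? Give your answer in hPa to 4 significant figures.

Scale height: H = RT/g = 287.0 × 264 / 9.794 = 7736.2 m.
Barometric formula: P = P₀ exp(−z/H).
z/H = 7015.0/7736.2 = 0.90678; exp(−0.90678) = 0.40382.
P = 1002 × 0.40382 = 404.63 hPa.

P ≈ 404.6 hPa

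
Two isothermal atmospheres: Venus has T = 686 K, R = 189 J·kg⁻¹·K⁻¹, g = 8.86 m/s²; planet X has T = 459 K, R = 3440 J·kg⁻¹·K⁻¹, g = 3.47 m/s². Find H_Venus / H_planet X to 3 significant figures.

H = RT/g for each body.
H_Venus = 189 × 686 / 8.86 = 14634 m.
H_planet X = 3440 × 459 / 3.47 = 455030 m.
H_Venus/H_planet X = 14634/455030 = 0.032161.

H_Venus/H_planet X ≈ 0.0322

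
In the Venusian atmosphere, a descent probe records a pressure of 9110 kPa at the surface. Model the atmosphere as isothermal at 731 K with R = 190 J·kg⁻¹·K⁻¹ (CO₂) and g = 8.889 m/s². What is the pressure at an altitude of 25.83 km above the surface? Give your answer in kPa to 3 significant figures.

P ≈ 1740 kPa

Scale height: H = RT/g = 190 × 731 / 8.889 = 15625 m.
Barometric formula: P = P₀ exp(−z/H).
z/H = 25830/15625 = 1.6531; exp(−1.6531) = 0.19146.
P = 9110 × 0.19146 = 1744.2 kPa.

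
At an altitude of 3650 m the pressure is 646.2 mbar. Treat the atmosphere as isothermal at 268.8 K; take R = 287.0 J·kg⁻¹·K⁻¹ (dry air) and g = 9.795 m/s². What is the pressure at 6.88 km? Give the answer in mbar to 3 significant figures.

Scale height: H = RT/g = 287.0 × 268.8 / 9.795 = 7876.0 m.
Between two levels, P₂ = P₁ exp(−Δz/H) with Δz = z₂ − z₁.
Δz = 6880.0 − 3650.0 = 3230.0 m; Δz/H = 3230.0/7876.0 = 0.41011.
P₂ = 646.2 × exp(−0.41011) = 646.2 × 0.66358 = 428.81 mbar.

P ≈ 429 mbar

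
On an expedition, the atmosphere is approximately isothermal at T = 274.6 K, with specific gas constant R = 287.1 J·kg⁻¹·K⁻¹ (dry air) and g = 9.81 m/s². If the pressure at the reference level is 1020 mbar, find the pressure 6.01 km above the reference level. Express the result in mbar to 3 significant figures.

P ≈ 483 mbar

Scale height: H = RT/g = 287.1 × 274.6 / 9.81 = 8036.5 m.
Barometric formula: P = P₀ exp(−z/H).
z/H = 6010.0/8036.5 = 0.74784; exp(−0.74784) = 0.47339.
P = 1020 × 0.47339 = 482.86 mbar.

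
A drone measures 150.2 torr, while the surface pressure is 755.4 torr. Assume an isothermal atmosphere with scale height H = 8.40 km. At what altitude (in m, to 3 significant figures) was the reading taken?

z ≈ 13600 m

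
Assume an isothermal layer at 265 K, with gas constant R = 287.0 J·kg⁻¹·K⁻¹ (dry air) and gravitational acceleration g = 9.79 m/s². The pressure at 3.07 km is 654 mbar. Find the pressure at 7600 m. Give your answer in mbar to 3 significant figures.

P ≈ 365 mbar

Scale height: H = RT/g = 287.0 × 265 / 9.79 = 7768.6 m.
Between two levels, P₂ = P₁ exp(−Δz/H) with Δz = z₂ − z₁.
Δz = 7600.0 − 3070.0 = 4530.0 m; Δz/H = 4530.0/7768.6 = 0.58312.
P₂ = 654 × exp(−0.58312) = 654 × 0.55815 = 365.03 mbar.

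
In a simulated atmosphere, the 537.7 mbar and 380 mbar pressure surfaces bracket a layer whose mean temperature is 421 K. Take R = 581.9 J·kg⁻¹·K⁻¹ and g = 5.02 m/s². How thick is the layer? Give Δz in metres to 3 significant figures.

Δz ≈ 16900 m

Hypsometric equation: Δz = (R T̄/g) ln(P₁/P₂).
R T̄/g = 581.9 × 421 / 5.02 = 48801 m.
ln(537.7/380) = ln(1.4150) = 0.34713.
Δz = 48801 × 0.34713 = 16940 m.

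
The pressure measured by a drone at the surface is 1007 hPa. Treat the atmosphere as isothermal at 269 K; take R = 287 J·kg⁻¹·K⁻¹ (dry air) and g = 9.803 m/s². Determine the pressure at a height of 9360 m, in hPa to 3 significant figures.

Scale height: H = RT/g = 287 × 269 / 9.803 = 7875.4 m.
Barometric formula: P = P₀ exp(−z/H).
z/H = 9360.0/7875.4 = 1.1885; exp(−1.1885) = 0.30468.
P = 1007 × 0.30468 = 306.81 hPa.

P ≈ 307 hPa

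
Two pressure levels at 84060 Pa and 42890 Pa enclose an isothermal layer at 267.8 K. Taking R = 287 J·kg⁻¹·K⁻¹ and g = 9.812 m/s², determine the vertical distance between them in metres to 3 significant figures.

Δz ≈ 5270 m

Hypsometric equation: Δz = (R T̄/g) ln(P₁/P₂).
R T̄/g = 287 × 267.8 / 9.812 = 7833.1 m.
ln(84060/42890) = ln(1.9599) = 0.67289.
Δz = 7833.1 × 0.67289 = 5270.8 m.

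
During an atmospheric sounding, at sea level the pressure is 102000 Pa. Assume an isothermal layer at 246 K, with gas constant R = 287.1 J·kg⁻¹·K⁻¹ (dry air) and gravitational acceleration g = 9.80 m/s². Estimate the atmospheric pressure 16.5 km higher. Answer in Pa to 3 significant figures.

P ≈ 10300 Pa

Scale height: H = RT/g = 287.1 × 246 / 9.80 = 7206.8 m.
Barometric formula: P = P₀ exp(−z/H).
z/H = 16500/7206.8 = 2.2895; exp(−2.2895) = 0.10132.
P = 102000 × 0.10132 = 10335 Pa.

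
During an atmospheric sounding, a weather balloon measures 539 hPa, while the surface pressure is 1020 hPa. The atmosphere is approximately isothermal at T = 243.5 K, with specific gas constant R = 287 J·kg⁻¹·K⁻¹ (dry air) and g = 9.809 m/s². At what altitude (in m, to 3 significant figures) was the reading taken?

z ≈ 4540 m

Scale height: H = RT/g = 287 × 243.5 / 9.809 = 7124.5 m.
Invert the barometric formula: z = H ln(P₀/P).
P₀/P = 1020/539 = 1.8924; ln(1.8924) = 0.63785.
z = 7124.5 × 0.63785 = 4544.4 m.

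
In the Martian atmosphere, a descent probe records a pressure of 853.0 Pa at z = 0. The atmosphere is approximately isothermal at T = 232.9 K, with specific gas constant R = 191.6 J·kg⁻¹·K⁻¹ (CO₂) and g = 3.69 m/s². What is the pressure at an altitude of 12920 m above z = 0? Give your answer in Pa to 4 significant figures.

P ≈ 293.1 Pa

Scale height: H = RT/g = 191.6 × 232.9 / 3.69 = 12093 m.
Barometric formula: P = P₀ exp(−z/H).
z/H = 12920/12093 = 1.0684; exp(−1.0684) = 0.34356.
P = 853.0 × 0.34356 = 293.06 Pa.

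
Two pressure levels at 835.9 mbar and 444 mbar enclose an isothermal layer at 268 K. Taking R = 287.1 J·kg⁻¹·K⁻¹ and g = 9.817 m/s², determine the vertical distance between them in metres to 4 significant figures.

Δz ≈ 4959 m

Hypsometric equation: Δz = (R T̄/g) ln(P₁/P₂).
R T̄/g = 287.1 × 268 / 9.817 = 7837.7 m.
ln(835.9/444) = ln(1.8827) = 0.63271.
Δz = 7837.7 × 0.63271 = 4959.0 m.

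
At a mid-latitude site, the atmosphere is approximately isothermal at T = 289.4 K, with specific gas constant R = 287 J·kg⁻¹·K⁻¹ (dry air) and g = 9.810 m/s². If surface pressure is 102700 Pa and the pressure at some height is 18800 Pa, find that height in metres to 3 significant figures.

z ≈ 14400 m

Scale height: H = RT/g = 287 × 289.4 / 9.810 = 8466.6 m.
Invert the barometric formula: z = H ln(P₀/P).
P₀/P = 102700/18800 = 5.4628; ln(5.4628) = 1.6980.
z = 8466.6 × 1.6980 = 14376 m.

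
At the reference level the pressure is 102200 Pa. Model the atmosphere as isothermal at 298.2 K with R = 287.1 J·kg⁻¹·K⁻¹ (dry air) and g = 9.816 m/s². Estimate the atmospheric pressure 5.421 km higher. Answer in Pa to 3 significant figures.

Scale height: H = RT/g = 287.1 × 298.2 / 9.816 = 8721.8 m.
Barometric formula: P = P₀ exp(−z/H).
z/H = 5421.0/8721.8 = 0.62155; exp(−0.62155) = 0.53711.
P = 102200 × 0.53711 = 54893 Pa.

P ≈ 54900 Pa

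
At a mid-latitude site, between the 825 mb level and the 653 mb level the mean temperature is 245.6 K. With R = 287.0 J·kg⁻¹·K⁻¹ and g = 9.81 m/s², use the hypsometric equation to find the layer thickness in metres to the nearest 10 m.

Δz ≈ 1680 m

Hypsometric equation: Δz = (R T̄/g) ln(P₁/P₂).
R T̄/g = 287.0 × 245.6 / 9.81 = 7185.2 m.
ln(825/653) = ln(1.2634) = 0.23381.
Δz = 7185.2 × 0.23381 = 1680.0 m.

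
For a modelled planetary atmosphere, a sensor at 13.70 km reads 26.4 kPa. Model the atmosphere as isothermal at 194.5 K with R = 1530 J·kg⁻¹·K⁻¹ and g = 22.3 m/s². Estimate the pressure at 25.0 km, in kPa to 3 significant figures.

P ≈ 11.3 kPa

Scale height: H = RT/g = 1530 × 194.5 / 22.3 = 13345 m.
Between two levels, P₂ = P₁ exp(−Δz/H) with Δz = z₂ − z₁.
Δz = 25000 − 13700 = 11300 m; Δz/H = 11300/13345 = 0.84676.
P₂ = 26.4 × exp(−0.84676) = 26.4 × 0.42880 = 11.320 kPa.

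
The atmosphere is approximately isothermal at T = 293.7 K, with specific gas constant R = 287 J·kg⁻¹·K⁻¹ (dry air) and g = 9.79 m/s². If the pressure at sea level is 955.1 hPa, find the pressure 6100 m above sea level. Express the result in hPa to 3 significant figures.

Scale height: H = RT/g = 287 × 293.7 / 9.79 = 8610.0 m.
Barometric formula: P = P₀ exp(−z/H).
z/H = 6100.0/8610.0 = 0.70848; exp(−0.70848) = 0.49239.
P = 955.1 × 0.49239 = 470.28 hPa.

P ≈ 470 hPa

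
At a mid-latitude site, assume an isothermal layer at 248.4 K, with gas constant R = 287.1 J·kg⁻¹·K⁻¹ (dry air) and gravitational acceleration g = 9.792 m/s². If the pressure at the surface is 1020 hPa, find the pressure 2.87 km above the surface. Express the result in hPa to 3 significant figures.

P ≈ 688 hPa

Scale height: H = RT/g = 287.1 × 248.4 / 9.792 = 7283.1 m.
Barometric formula: P = P₀ exp(−z/H).
z/H = 2870.0/7283.1 = 0.39406; exp(−0.39406) = 0.67431.
P = 1020 × 0.67431 = 687.80 hPa.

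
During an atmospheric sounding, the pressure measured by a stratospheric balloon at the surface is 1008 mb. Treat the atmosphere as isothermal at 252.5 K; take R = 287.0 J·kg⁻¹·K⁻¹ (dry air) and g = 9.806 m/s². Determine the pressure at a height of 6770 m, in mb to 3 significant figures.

P ≈ 403 mb

Scale height: H = RT/g = 287.0 × 252.5 / 9.806 = 7390.1 m.
Barometric formula: P = P₀ exp(−z/H).
z/H = 6770.0/7390.1 = 0.91609; exp(−0.91609) = 0.40008.
P = 1008 × 0.40008 = 403.28 mb.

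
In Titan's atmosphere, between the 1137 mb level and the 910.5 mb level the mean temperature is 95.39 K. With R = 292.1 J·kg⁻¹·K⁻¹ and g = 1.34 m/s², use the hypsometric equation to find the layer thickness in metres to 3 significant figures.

Hypsometric equation: Δz = (R T̄/g) ln(P₁/P₂).
R T̄/g = 292.1 × 95.39 / 1.34 = 20794 m.
ln(1137/910.5) = ln(1.2488) = 0.22218.
Δz = 20794 × 0.22218 = 4620.0 m.

Δz ≈ 4620 m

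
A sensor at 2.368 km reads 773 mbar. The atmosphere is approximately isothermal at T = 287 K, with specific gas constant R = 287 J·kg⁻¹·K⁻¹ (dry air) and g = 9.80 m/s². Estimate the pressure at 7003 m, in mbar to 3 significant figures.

Scale height: H = RT/g = 287 × 287 / 9.80 = 8405.0 m.
Between two levels, P₂ = P₁ exp(−Δz/H) with Δz = z₂ − z₁.
Δz = 7003.0 − 2368.0 = 4635.0 m; Δz/H = 4635.0/8405.0 = 0.55146.
P₂ = 773 × exp(−0.55146) = 773 × 0.57611 = 445.33 mbar.

P ≈ 445 mbar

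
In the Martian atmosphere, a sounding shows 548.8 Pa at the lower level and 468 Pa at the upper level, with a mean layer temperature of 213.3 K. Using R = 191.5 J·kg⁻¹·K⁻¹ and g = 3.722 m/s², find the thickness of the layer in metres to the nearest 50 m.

Δz ≈ 1750 m

Hypsometric equation: Δz = (R T̄/g) ln(P₁/P₂).
R T̄/g = 191.5 × 213.3 / 3.722 = 10974 m.
ln(548.8/468) = ln(1.1726) = 0.15922.
Δz = 10974 × 0.15922 = 1747.3 m.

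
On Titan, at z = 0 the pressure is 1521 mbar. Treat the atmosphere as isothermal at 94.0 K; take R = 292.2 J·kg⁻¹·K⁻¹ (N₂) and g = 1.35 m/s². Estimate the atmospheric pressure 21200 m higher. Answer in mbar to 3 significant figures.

Scale height: H = RT/g = 292.2 × 94.0 / 1.35 = 20346 m.
Barometric formula: P = P₀ exp(−z/H).
z/H = 21200/20346 = 1.0420; exp(−1.0420) = 0.35275.
P = 1521 × 0.35275 = 536.53 mbar.

P ≈ 537 mbar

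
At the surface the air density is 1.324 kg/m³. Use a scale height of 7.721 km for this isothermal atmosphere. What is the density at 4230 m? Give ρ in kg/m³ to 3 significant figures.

ρ ≈ 0.766 kg/m³

In an isothermal atmosphere, density decays like pressure: ρ = ρ₀ exp(−z/H).
z/H = 4230.0/7721.0 = 0.54786; exp(−0.54786) = 0.57819.
ρ = 1.324 × 0.57819 = 0.76552 kg/m³.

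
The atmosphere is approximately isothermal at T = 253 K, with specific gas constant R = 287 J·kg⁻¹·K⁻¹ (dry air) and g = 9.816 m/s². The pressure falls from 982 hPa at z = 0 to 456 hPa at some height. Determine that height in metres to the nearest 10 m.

Scale height: H = RT/g = 287 × 253 / 9.816 = 7397.2 m.
Invert the barometric formula: z = H ln(P₀/P).
P₀/P = 982/456 = 2.1535; ln(2.1535) = 0.76709.
z = 7397.2 × 0.76709 = 5674.3 m.

z ≈ 5670 m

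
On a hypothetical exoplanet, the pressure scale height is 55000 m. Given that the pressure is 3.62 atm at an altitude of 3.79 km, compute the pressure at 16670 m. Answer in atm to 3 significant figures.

Between two levels, P₂ = P₁ exp(−Δz/H) with Δz = z₂ − z₁.
Δz = 16670 − 3790.0 = 12880 m; Δz/H = 12880/55000 = 0.23418.
P₂ = 3.62 × exp(−0.23418) = 3.62 × 0.79122 = 2.8642 atm.

P ≈ 2.86 atm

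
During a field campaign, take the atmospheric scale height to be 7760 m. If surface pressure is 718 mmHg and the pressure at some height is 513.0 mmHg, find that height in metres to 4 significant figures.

Invert the barometric formula: z = H ln(P₀/P).
P₀/P = 718/513.0 = 1.3996; ln(1.3996) = 0.33619.
z = 7760.0 × 0.33619 = 2608.8 m.

z ≈ 2609 m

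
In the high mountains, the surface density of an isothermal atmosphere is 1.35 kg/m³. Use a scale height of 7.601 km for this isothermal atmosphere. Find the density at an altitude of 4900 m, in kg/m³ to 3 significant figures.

ρ ≈ 0.709 kg/m³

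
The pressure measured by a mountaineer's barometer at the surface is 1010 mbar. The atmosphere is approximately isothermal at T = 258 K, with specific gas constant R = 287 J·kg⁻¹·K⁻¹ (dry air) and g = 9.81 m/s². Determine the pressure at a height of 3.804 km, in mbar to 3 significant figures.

P ≈ 610 mbar

Scale height: H = RT/g = 287 × 258 / 9.81 = 7548.0 m.
Barometric formula: P = P₀ exp(−z/H).
z/H = 3804.0/7548.0 = 0.50397; exp(−0.50397) = 0.60413.
P = 1010 × 0.60413 = 610.17 mbar.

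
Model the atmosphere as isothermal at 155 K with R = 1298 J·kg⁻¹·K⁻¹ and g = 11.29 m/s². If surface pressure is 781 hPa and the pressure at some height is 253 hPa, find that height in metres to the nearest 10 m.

z ≈ 20090 m

Scale height: H = RT/g = 1298 × 155 / 11.29 = 17820 m.
Invert the barometric formula: z = H ln(P₀/P).
P₀/P = 781/253 = 3.0870; ln(3.0870) = 1.1272.
z = 17820 × 1.1272 = 20087 m.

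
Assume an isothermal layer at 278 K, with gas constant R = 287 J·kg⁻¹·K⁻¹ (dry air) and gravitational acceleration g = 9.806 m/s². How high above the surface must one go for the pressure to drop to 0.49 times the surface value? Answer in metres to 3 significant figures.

Scale height: H = RT/g = 287 × 278 / 9.806 = 8136.4 m.
Set P/P₀ = exp(−z/H) = 0.49, so z = −H ln(0.49).
−ln(0.49) = 0.71335; z = 8136.4 × 0.71335 = 5804.1 m.

z ≈ 5800 m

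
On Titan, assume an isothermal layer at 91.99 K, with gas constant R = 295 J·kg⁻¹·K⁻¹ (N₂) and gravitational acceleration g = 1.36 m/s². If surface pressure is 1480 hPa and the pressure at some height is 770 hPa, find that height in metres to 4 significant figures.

z ≈ 13040 m

Scale height: H = RT/g = 295 × 91.99 / 1.36 = 19954 m.
Invert the barometric formula: z = H ln(P₀/P).
P₀/P = 1480/770 = 1.9221; ln(1.9221) = 0.65342.
z = 19954 × 0.65342 = 13038 m.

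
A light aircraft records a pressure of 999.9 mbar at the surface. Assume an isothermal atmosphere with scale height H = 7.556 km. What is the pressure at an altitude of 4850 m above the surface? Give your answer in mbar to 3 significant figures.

P ≈ 526 mbar

Barometric formula: P = P₀ exp(−z/H).
z/H = 4850.0/7556.0 = 0.64187; exp(−0.64187) = 0.52631.
P = 999.9 × 0.52631 = 526.26 mbar.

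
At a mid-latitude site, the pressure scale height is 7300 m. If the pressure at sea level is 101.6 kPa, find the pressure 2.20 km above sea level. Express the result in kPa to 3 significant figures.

Barometric formula: P = P₀ exp(−z/H).
z/H = 2200.0/7300.0 = 0.30137; exp(−0.30137) = 0.73980.
P = 101.6 × 0.73980 = 75.164 kPa.

P ≈ 75.2 kPa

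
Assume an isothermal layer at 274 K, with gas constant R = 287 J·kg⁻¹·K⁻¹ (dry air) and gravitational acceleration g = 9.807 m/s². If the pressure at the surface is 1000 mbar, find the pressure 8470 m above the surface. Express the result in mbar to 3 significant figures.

P ≈ 348 mbar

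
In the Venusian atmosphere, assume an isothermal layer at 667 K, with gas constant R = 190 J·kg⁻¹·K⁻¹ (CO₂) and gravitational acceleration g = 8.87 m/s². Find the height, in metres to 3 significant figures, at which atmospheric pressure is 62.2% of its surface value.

Scale height: H = RT/g = 190 × 667 / 8.87 = 14287 m.
Set P/P₀ = exp(−z/H) = 0.622, so z = −H ln(0.622).
−ln(0.622) = 0.47482; z = 14287 × 0.47482 = 6783.8 m.

z ≈ 6780 m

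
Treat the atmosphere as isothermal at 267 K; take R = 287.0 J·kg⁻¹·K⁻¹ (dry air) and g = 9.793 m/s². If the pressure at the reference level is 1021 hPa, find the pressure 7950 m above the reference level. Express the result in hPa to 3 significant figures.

Scale height: H = RT/g = 287.0 × 267 / 9.793 = 7824.9 m.
Barometric formula: P = P₀ exp(−z/H).
z/H = 7950.0/7824.9 = 1.0160; exp(−1.0160) = 0.36204.
P = 1021 × 0.36204 = 369.64 hPa.

P ≈ 370 hPa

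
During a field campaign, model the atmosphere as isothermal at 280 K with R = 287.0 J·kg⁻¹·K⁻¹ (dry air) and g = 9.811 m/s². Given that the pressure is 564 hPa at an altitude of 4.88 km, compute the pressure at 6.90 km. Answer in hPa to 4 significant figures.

P ≈ 440.7 hPa

Scale height: H = RT/g = 287.0 × 280 / 9.811 = 8190.8 m.
Between two levels, P₂ = P₁ exp(−Δz/H) with Δz = z₂ − z₁.
Δz = 6900.0 − 4880.0 = 2020.0 m; Δz/H = 2020.0/8190.8 = 0.24662.
P₂ = 564 × exp(−0.24662) = 564 × 0.78144 = 440.73 hPa.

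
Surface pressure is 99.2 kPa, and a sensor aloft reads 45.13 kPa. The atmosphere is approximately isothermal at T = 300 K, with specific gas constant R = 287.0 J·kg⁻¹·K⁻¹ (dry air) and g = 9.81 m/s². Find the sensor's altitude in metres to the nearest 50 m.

Scale height: H = RT/g = 287.0 × 300 / 9.81 = 8776.8 m.
Invert the barometric formula: z = H ln(P₀/P).
P₀/P = 99.2/45.13 = 2.1981; ln(2.1981) = 0.78759.
z = 8776.8 × 0.78759 = 6912.5 m.

z ≈ 6900 m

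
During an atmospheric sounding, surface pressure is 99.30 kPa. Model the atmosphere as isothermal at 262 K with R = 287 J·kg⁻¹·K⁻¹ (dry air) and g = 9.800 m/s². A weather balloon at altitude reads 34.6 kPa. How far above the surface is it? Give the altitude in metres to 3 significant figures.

z ≈ 8090 m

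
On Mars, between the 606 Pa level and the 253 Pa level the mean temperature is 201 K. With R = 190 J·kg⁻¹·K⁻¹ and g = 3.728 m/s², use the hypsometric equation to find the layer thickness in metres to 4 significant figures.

Hypsometric equation: Δz = (R T̄/g) ln(P₁/P₂).
R T̄/g = 190 × 201 / 3.728 = 10244 m.
ln(606/253) = ln(2.3953) = 0.87351.
Δz = 10244 × 0.87351 = 8948.2 m.

Δz ≈ 8948 m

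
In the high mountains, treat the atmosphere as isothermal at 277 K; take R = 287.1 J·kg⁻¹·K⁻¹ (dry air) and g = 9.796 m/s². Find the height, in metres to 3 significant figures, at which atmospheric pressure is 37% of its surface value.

z ≈ 8070 m

Scale height: H = RT/g = 287.1 × 277 / 9.796 = 8118.3 m.
Set P/P₀ = exp(−z/H) = 0.37, so z = −H ln(0.37).
−ln(0.37) = 0.99425; z = 8118.3 × 0.99425 = 8071.6 m.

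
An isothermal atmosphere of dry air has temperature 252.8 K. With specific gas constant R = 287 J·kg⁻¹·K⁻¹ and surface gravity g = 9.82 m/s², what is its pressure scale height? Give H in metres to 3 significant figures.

The scale height of an isothermal atmosphere is H = RT/g.
H = 287 × 252.8 / 9.82 = 72554/9.82 = 7388.4 m.

H ≈ 7390 m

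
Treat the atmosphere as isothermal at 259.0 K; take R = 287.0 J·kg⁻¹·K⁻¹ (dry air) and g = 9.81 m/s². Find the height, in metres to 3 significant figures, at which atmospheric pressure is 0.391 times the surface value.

z ≈ 7120 m

Scale height: H = RT/g = 287.0 × 259.0 / 9.81 = 7577.3 m.
Set P/P₀ = exp(−z/H) = 0.391, so z = −H ln(0.391).
−ln(0.391) = 0.93905; z = 7577.3 × 0.93905 = 7115.5 m.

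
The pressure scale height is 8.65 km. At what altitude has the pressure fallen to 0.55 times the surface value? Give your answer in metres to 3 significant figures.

z ≈ 5170 m

Set P/P₀ = exp(−z/H) = 0.55, so z = −H ln(0.55).
−ln(0.55) = 0.59784; z = 8650.0 × 0.59784 = 5171.3 m.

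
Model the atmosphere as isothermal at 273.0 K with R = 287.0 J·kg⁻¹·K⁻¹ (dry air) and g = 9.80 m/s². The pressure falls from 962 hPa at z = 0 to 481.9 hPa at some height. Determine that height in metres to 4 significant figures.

Scale height: H = RT/g = 287.0 × 273.0 / 9.80 = 7995.0 m.
Invert the barometric formula: z = H ln(P₀/P).
P₀/P = 962/481.9 = 1.9963; ln(1.9963) = 0.69130.
z = 7995.0 × 0.69130 = 5526.9 m.

z ≈ 5527 m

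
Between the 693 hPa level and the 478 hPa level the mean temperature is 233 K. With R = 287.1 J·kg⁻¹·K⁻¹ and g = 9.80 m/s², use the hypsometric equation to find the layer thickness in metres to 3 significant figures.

Δz ≈ 2540 m

Hypsometric equation: Δz = (R T̄/g) ln(P₁/P₂).
R T̄/g = 287.1 × 233 / 9.80 = 6825.9 m.
ln(693/478) = ln(1.4498) = 0.37143.
Δz = 6825.9 × 0.37143 = 2535.3 m.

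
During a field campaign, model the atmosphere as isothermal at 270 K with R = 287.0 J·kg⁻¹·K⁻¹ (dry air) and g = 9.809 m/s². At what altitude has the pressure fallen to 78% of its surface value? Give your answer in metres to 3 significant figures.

z ≈ 1960 m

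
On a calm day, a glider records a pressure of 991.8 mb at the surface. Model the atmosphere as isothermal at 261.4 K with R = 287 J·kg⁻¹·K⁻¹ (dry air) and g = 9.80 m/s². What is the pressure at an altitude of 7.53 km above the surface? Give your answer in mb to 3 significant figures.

Scale height: H = RT/g = 287 × 261.4 / 9.80 = 7655.3 m.
Barometric formula: P = P₀ exp(−z/H).
z/H = 7530.0/7655.3 = 0.98363; exp(−0.98363) = 0.37395.
P = 991.8 × 0.37395 = 370.88 mb.

P ≈ 371 mb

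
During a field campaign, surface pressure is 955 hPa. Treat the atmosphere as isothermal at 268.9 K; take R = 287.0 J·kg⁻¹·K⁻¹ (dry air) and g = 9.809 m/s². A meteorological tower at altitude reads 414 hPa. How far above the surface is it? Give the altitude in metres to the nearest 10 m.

z ≈ 6580 m

Scale height: H = RT/g = 287.0 × 268.9 / 9.809 = 7867.7 m.
Invert the barometric formula: z = H ln(P₀/P).
P₀/P = 955/414 = 2.3068; ln(2.3068) = 0.83586.
z = 7867.7 × 0.83586 = 6576.3 m.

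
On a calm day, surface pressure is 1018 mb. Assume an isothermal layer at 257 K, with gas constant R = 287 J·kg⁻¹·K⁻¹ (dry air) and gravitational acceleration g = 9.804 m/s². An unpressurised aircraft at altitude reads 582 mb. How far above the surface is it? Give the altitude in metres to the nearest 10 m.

z ≈ 4210 m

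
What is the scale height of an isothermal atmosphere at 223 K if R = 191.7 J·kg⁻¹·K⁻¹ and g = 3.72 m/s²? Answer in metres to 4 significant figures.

The scale height of an isothermal atmosphere is H = RT/g.
H = 191.7 × 223 / 3.72 = 42749/3.72 = 11492 m.

H ≈ 11490 m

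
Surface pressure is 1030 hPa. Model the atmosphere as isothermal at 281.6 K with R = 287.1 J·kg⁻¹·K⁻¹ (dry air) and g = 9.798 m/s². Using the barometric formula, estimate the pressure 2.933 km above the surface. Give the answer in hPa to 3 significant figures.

Scale height: H = RT/g = 287.1 × 281.6 / 9.798 = 8251.4 m.
Barometric formula: P = P₀ exp(−z/H).
z/H = 2933.0/8251.4 = 0.35545; exp(−0.35545) = 0.70086.
P = 1030 × 0.70086 = 721.89 hPa.

P ≈ 722 hPa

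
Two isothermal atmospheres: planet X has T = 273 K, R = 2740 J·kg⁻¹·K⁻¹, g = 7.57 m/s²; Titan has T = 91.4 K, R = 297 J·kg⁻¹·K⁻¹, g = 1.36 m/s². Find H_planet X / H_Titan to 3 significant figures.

H = RT/g for each body.
H_planet X = 2740 × 273 / 7.57 = 98814 m.
H_Titan = 297 × 91.4 / 1.36 = 19960 m.
H_planet X/H_Titan = 98814/19960 = 4.9506.

H_planet X/H_Titan ≈ 4.95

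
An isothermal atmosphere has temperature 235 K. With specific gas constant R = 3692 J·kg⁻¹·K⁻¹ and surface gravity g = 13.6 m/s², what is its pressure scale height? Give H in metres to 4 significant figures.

H ≈ 63800 m

The scale height of an isothermal atmosphere is H = RT/g.
H = 3692 × 235 / 13.6 = 867620/13.6 = 63796 m.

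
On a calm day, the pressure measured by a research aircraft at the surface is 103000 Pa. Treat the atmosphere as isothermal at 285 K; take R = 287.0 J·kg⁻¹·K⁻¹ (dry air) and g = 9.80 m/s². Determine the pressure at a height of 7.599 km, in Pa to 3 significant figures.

Scale height: H = RT/g = 287.0 × 285 / 9.80 = 8346.4 m.
Barometric formula: P = P₀ exp(−z/H).
z/H = 7599.0/8346.4 = 0.91045; exp(−0.91045) = 0.40234.
P = 103000 × 0.40234 = 41441 Pa.

P ≈ 41400 Pa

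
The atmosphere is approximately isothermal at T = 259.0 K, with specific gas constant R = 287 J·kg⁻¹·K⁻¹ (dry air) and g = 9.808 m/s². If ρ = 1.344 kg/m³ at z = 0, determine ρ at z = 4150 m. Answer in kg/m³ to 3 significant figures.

Scale height: H = RT/g = 287 × 259.0 / 9.808 = 7578.8 m.
In an isothermal atmosphere, density decays like pressure: ρ = ρ₀ exp(−z/H).
z/H = 4150.0/7578.8 = 0.54758; exp(−0.54758) = 0.57835.
ρ = 1.344 × 0.57835 = 0.77730 kg/m³.

ρ ≈ 0.777 kg/m³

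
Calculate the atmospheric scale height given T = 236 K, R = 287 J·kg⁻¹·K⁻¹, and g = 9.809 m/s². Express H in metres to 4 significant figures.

H ≈ 6905 m

The scale height of an isothermal atmosphere is H = RT/g.
H = 287 × 236 / 9.809 = 67732/9.809 = 6905.1 m.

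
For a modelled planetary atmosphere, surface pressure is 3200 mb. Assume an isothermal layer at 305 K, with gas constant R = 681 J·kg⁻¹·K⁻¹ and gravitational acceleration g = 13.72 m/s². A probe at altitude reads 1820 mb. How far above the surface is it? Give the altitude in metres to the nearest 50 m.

z ≈ 8550 m

Scale height: H = RT/g = 681 × 305 / 13.72 = 15139 m.
Invert the barometric formula: z = H ln(P₀/P).
P₀/P = 3200/1820 = 1.7582; ln(1.7582) = 0.56429.
z = 15139 × 0.56429 = 8542.8 m.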